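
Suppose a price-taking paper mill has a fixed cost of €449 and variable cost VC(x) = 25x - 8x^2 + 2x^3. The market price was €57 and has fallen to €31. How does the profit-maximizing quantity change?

Output falls from 4 to 3

MC = 25 - 16x + 6x^2; the shutdown threshold is min AVC = €17 (at x = 2).
With P = €57 above the shutdown price, P = MC gives x = 4.
At P = €31 ≥ min AVC, set P = MC: x = 3. The firm stays open but cuts output.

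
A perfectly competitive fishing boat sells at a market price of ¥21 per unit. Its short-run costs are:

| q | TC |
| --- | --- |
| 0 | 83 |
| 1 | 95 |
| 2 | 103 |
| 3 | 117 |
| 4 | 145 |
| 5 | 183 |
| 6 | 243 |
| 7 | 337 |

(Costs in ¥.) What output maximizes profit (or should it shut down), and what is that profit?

Tabulate TR − TC: q=0: -83; q=1: -74; q=2: -61; q=3: -54; q=4: -61; q=5: -78; q=6: -117; q=7: -190.
Profit is maximized at q = 3. AVC there is 34/3 = ¥11.33 ≤ P, so producing beats shutting down (which would give -¥83).

q = 3; profit = -¥54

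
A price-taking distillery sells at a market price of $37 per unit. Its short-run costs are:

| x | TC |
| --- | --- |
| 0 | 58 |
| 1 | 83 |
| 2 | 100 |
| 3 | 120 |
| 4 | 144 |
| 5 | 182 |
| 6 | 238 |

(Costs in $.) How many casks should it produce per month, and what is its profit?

Compute π = P·x − TC at each output: x=0: -58; x=1: -46; x=2: -26; x=3: -9; x=4: 4; x=5: 3; x=6: -16.
Profit is maximized at x = 4. AVC there is 86/4 = $21.50 ≤ P, so producing beats shutting down (which would give -$58).

x = 4; profit = $4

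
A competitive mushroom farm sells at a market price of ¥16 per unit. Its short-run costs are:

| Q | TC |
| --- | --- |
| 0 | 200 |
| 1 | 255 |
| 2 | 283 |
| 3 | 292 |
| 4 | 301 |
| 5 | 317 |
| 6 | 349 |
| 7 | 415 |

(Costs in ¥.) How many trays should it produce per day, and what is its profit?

Tabulate TR − TC: Q=0: -200; Q=1: -239; Q=2: -251; Q=3: -244; Q=4: -237; Q=5: -237; Q=6: -253; Q=7: -303.
Profit is highest at Q = 0. Equivalently, the lowest AVC in the table is 117/5 ≈ ¥23.40 at Q = 5, and P = ¥16 falls below it — price never covers variable cost, so the firm shuts down and loses only its fixed cost.

Q = 0 (shut down); profit = -¥200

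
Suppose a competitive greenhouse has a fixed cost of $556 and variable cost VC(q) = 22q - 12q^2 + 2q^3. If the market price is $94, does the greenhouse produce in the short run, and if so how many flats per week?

From TC, MC = TC'(q) = 22 - 24q + 6q^2 and AVC = VC/q = 22 - 12q + 2q^2.
The AVC parabola has its vertex at q = 12/4 = 3, where AVC = 22 - 12·3 + 2·3^2 = $4.
Because $94 ≥ $4, revenue can cover variable cost; the firm operates.
P = MC gives -72 - 24q + 6q^2 = 0, with roots -2 and 6. Take the larger (rising MC): q* = 6.
Check: AVC at q = 6 is $22 ≤ P, so revenue covers variable cost.
Profit = P·q − TC = 94·6 − 688 = -$124, a loss, but smaller than the $556 fixed cost the firm would lose by shutting down.

Produce at q = 6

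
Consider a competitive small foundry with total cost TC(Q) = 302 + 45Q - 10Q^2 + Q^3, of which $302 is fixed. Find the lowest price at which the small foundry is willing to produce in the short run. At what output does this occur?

The firm shuts down when price falls below the minimum of average variable cost. AVC = VC/Q = 45 - 10Q + Q^2.
dAVC/dQ = -10 + 2Q = 0 gives Q = 5. min AVC = 45 - 10·5 + 5^2 = 20.
The firm shuts down for any P below $20.

$20 per unit, at Q = 5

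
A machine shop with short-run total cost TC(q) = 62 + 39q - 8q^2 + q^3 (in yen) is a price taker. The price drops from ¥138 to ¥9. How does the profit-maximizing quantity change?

Output falls from 9 to 0 (the firm shuts down)

MC = 39 - 16q + 3q^2; the shutdown threshold is min AVC = ¥23 (at q = 4).
With P = ¥138 above the shutdown price, P = MC gives q = 9.
At P = ¥9 < min AVC = ¥23, price no longer covers variable cost at any output, so the firm shuts down: q = 0.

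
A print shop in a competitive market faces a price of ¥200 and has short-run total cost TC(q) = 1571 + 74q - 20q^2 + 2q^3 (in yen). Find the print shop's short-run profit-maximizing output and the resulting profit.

Profit = -¥275 at q = 9

AVC = 74 - 20q + 2q^2; min AVC = ¥24 at q = 5. Since P = ¥200 ≥ min AVC, the firm produces.
With MC = 74 - 40q + 6q^2, P = MC on the upward-sloping part at q* = 9.
TR = 200·9 = 1800. TC = 1571 + 504 = 2075. Profit = 1800 − 2075 = -¥275.
By producing, the firm covers all variable cost plus ¥1296 of fixed cost; shutting down would lose the full ¥1571.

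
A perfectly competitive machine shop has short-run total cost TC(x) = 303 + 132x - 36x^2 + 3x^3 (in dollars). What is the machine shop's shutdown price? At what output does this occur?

The firm shuts down when price falls below the minimum of average variable cost. AVC = VC/x = 132 - 36x + 3x^2.
dAVC/dx = -36 + 6x = 0 gives x = 6. min AVC = 132 - 36·6 + 3·6^2 = 24.
So the shutdown price is $24.

$24 per unit, at x = 6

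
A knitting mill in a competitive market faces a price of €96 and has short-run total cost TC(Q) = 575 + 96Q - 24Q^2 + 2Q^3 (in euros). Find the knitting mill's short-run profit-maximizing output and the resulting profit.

AVC = 96 - 24Q + 2Q^2 has its minimum €24 at Q = 6; price €96 clears that bar, so the firm operates.
MC = 96 - 48Q + 6Q^2. Setting P = MC and taking the root on the rising branch gives Q* = 8.
TR = 96·8 = 768. TC = 575 + 256 = 831. Profit = 768 − 831 = -€63.
That loss of €63 beats the €575 the firm would lose by shutting down; producing recovers €512 of fixed cost.

Profit = -€63 at Q = 8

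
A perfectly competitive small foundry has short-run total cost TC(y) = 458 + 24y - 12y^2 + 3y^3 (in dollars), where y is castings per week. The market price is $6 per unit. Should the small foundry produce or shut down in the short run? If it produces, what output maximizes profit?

Strip out fixed cost: VC = 24y - 12y^2 + 3y^3. Then AVC = 24 - 12y + 3y^2 and MC = 24 - 24y + 9y^2.
AVC is minimized where dAVC/dy = -12 + 6y = 0, at y = 2; min AVC = 24 - 12·2 + 3·2^2 = $12.
P = $6 lies below min AVC = $12; no output level covers variable cost.
Shutting down limits the loss to fixed cost, $458.

Shut down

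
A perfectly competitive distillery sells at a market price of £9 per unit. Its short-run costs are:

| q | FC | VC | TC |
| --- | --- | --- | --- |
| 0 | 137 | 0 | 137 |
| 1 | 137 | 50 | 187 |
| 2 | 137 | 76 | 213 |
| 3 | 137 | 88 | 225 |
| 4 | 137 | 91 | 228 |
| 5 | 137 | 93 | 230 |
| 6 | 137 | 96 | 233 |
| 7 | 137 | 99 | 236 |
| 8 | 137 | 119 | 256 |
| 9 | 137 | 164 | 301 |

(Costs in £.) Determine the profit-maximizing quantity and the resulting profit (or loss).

Compute π = P·q − TC at each output: q=0: -137; q=1: -178; q=2: -195; q=3: -198; q=4: -192; q=5: -185; q=6: -179; q=7: -173; q=8: -184; q=9: -220.
Profit is highest at q = 0. Equivalently, the lowest AVC in the table is 99/7 ≈ £14.14 at q = 7, and P = £9 falls below it — price never covers variable cost, so the firm shuts down and loses only its fixed cost.

q = 0 (shut down); profit = -£137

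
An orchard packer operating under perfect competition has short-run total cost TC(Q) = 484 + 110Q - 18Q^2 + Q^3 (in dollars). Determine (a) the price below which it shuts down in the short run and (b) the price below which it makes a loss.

AVC = 110 - 18Q + Q^2; minimized at Q = 9, giving min AVC = $29. That is the shutdown price.
ATC = 484/Q + 110 - 18Q + Q^2. Setting dATC/dQ = −484/Q^2 − 18 + 2Q = 0 gives Q = 11 (since 2·11^3 − 18·11^2 = 484).
min ATC = 484/11 + 110 − 18·11 + 11^2 = $77. That is the break-even price.
For $29 ≤ P < $77 the firm produces at a loss; below $29 it shuts down.

Shutdown price = $29; break-even price = $77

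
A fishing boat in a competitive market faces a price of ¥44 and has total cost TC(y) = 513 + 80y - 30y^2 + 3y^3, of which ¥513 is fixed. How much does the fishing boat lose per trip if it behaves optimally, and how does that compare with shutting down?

AVC = 80 - 30y + 3y^2 has its minimum ¥5 at y = 5; price ¥44 clears that bar, so the firm operates.
With MC = 80 - 60y + 9y^2, P = MC on the upward-sloping part at y* = 6.
TR = 44·6 = 264. TC = 513 + 48 = 561. Profit = 264 − 561 = -¥297.
That loss of ¥297 beats the ¥513 the firm would lose by shutting down; producing recovers ¥216 of fixed cost.

Profit = -¥297 at y = 6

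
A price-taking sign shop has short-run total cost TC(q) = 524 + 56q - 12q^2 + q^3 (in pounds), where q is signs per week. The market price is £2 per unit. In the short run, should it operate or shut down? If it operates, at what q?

From TC, MC = TC'(q) = 56 - 24q + 3q^2 and AVC = VC/q = 56 - 12q + q^2.
AVC is minimized where dAVC/dq = -12 + 2q = 0, at q = 6; min AVC = 56 - 12·6 + 6^2 = £20.
P = £2 lies below min AVC = £20; no output level covers variable cost.
Best response: produce nothing and absorb the £524 fixed cost.

Shut down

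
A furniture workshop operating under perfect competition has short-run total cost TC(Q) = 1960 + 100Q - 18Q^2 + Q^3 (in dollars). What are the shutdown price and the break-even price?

Shutdown price = $19; break-even price = $184

AVC = 100 - 18Q + Q^2; minimized at Q = 9, giving min AVC = $19. That is the shutdown price.
ATC = 1960/Q + 100 - 18Q + Q^2. Setting dATC/dQ = −1960/Q^2 − 18 + 2Q = 0 gives Q = 14 (since 2·14^3 − 18·14^2 = 1960).
min ATC = 1960/14 + 100 − 18·14 + 14^2 = $184. That is the break-even price.
Between these two prices the firm operates at a loss; above $184 it earns a profit.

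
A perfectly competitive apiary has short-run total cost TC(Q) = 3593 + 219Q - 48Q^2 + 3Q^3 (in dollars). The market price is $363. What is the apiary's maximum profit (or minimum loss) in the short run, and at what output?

Profit = -$137 at Q = 12

AVC = 219 - 48Q + 3Q^2 has its minimum $27 at Q = 8; price $363 clears that bar, so the firm operates.
With MC = 219 - 96Q + 9Q^2, P = MC on the upward-sloping part at Q* = 12.
TR = 363·12 = 4356. TC = 3593 + 900 = 4493. Profit = 4356 − 4493 = -$137.
By producing, the firm covers all variable cost plus $3456 of fixed cost; shutting down would lose the full $3593.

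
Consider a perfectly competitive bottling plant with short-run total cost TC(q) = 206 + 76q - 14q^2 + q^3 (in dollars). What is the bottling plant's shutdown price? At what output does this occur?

The shutdown price is the minimum of AVC. VC = 76q - 14q^2 + q^3, so AVC = 76 - 14q + q^2.
dAVC/dq = -14 + 2q = 0 gives q = 7. min AVC = 76 - 14·7 + 7^2 = 27.
For P < $27 the firm produces nothing.

$27 per unit, at q = 7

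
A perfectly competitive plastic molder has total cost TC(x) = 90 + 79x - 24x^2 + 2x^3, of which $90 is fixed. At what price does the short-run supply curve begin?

$7 per unit

The firm shuts down when price falls below the minimum of average variable cost. AVC = VC/x = 79 - 24x + 2x^2.
dAVC/dx = -24 + 4x = 0 gives x = 6. min AVC = 79 - 24·6 + 2·6^2 = 7.
The firm shuts down for any P below $7.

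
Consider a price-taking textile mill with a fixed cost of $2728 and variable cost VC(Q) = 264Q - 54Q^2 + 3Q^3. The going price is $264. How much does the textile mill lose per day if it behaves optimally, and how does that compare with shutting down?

AVC = 264 - 54Q + 3Q^2 has its minimum $21 at Q = 9; price $264 clears that bar, so the firm operates.
With MC = 264 - 108Q + 9Q^2, P = MC on the upward-sloping part at Q* = 12.
TR = 264·12 = 3168. TC = 2728 + 576 = 3304. Profit = 3168 − 3304 = -$136.
Shutting down would mean losing the fixed cost of $2728, so operating at a loss of $136 is better by $2592.

Profit = -$136 at Q = 12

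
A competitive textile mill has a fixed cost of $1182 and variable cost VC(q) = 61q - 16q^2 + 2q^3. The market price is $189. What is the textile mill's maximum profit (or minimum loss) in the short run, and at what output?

AVC = 61 - 16q + 2q^2 has its minimum $29 at q = 4; price $189 clears that bar, so the firm operates.
With MC = 61 - 32q + 6q^2, P = MC on the upward-sloping part at q* = 8.
TR = 189·8 = 1512. TC = 1182 + 488 = 1670. Profit = 1512 − 1670 = -$158.
That loss of $158 beats the $1182 the firm would lose by shutting down; producing recovers $1024 of fixed cost.

Profit = -$158 at q = 8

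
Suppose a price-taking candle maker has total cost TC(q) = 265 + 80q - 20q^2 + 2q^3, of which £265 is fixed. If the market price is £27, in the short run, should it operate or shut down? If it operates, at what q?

Shut down

Strip out fixed cost: VC = 80q - 20q^2 + 2q^3. Then AVC = 80 - 20q + 2q^2 and MC = 80 - 40q + 6q^2.
AVC is minimized where dAVC/dq = -20 + 4q = 0, at q = 5; min AVC = 80 - 20·5 + 2·5^2 = £30.
Since P = £27 < min AVC = £30, price fails to cover variable cost at any output.
Shutting down limits the loss to fixed cost, £265.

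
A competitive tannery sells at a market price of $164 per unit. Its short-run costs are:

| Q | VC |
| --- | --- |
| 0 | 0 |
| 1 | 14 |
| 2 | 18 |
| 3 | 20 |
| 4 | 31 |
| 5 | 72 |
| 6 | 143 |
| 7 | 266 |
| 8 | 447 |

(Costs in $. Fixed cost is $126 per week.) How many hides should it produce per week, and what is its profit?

Q = 7; profit = $756

Profit at each row (π = 164Q − TC): Q=0: -126; Q=1: 24; Q=2: 184; Q=3: 346; Q=4: 499; Q=5: 622; Q=6: 715; Q=7: 756; Q=8: 739.
Profit is maximized at Q = 7. AVC there is 266/7 = $38 ≤ P, so producing beats shutting down (which would give -$126).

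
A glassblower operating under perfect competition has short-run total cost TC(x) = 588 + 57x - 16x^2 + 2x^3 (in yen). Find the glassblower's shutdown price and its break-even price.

Shutdown price = ¥25; break-even price = ¥127

AVC = 57 - 16x + 2x^2; minimized at x = 4, giving min AVC = ¥25. That is the shutdown price.
ATC = 588/x + 57 - 16x + 2x^2. Setting dATC/dx = −588/x^2 − 16 + 4x = 0 gives x = 7 (since 4·7^3 − 16·7^2 = 588).
min ATC = 588/7 + 57 − 16·7 + 2·7^2 = ¥127. That is the break-even price.
Between these two prices the firm operates at a loss; above ¥127 it earns a profit.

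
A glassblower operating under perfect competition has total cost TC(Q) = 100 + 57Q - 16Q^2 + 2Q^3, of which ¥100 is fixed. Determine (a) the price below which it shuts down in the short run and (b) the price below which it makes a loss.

Shutdown price = ¥25; break-even price = ¥47

AVC = 57 - 16Q + 2Q^2; minimized at Q = 4, giving min AVC = ¥25. That is the shutdown price.
ATC = 100/Q + 57 - 16Q + 2Q^2. Setting dATC/dQ = −100/Q^2 − 16 + 4Q = 0 gives Q = 5 (since 4·5^3 − 16·5^2 = 100).
min ATC = 100/5 + 57 − 16·5 + 2·5^2 = ¥47. That is the break-even price.
For ¥25 ≤ P < ¥47 the firm produces at a loss; below ¥25 it shuts down.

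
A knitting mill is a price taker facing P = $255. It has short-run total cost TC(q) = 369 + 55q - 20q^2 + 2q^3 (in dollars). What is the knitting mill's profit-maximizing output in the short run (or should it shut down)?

Strip out fixed cost: VC = 55q - 20q^2 + 2q^3. Then AVC = 55 - 20q + 2q^2 and MC = 55 - 40q + 6q^2.
The AVC parabola has its vertex at q = 20/4 = 5, where AVC = 55 - 20·5 + 2·5^2 = $5.
P = $255 exceeds min AVC = $5, so the firm stays open.
Set P = MC: 255 = 55 - 40q + 6q^2 → -200 - 40q + 6q^2 = 0. The roots are q = -10/3 and q = 10; the profit-maximizing output is on the rising part of MC, so q* = 10.
Check: AVC at q = 10 is $55 ≤ P, so revenue covers variable cost.
Profit = P·q − TC = 255·10 − 919 = $1631.

Produce at q = 10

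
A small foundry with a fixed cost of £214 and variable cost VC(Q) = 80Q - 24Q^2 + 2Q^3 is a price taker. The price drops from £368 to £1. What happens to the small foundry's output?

Output falls from 12 to 0 (the firm shuts down)

AVC = 80 - 24Q + 2Q^2, minimized at Q = 6 where min AVC = £8. MC = 80 - 48Q + 6Q^2.
With P = £368 above the shutdown price, P = MC gives Q = 12.
At P = £1 < min AVC = £8, price no longer covers variable cost at any output, so the firm shuts down: Q = 0.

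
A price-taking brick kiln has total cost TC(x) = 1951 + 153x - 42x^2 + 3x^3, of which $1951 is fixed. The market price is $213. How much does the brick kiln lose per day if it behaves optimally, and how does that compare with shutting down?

AVC = 153 - 42x + 3x^2 has its minimum $6 at x = 7; price $213 clears that bar, so the firm operates.
With MC = 153 - 84x + 9x^2, P = MC on the upward-sloping part at x* = 10.
TR = 213·10 = 2130. TC = 1951 + 330 = 2281. Profit = 2130 − 2281 = -$151.
Shutting down would mean losing the fixed cost of $1951, so operating at a loss of $151 is better by $1800.

Profit = -$151 at x = 10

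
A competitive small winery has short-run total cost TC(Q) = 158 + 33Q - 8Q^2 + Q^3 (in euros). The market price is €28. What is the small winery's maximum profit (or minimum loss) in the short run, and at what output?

Profit = -€108 at Q = 5

AVC = 33 - 8Q + Q^2 has its minimum €17 at Q = 4; price €28 clears that bar, so the firm operates.
With MC = 33 - 16Q + 3Q^2, P = MC on the upward-sloping part at Q* = 5.
TR = 28·5 = 140. TC = 158 + 90 = 248. Profit = 140 − 248 = -€108.
By producing, the firm covers all variable cost plus €50 of fixed cost; shutting down would lose the full €158.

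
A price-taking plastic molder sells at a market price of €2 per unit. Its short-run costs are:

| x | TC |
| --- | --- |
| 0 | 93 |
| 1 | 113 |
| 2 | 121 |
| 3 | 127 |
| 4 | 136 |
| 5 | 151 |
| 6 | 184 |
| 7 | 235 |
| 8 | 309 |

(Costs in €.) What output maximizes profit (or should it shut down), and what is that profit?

x = 0 (shut down); profit = -€93

Compute π = P·x − TC at each output: x=0: -93; x=1: -111; x=2: -117; x=3: -121; x=4: -128; x=5: -141; x=6: -172; x=7: -221; x=8: -293.
Profit is highest at x = 0. Equivalently, the lowest AVC in the table is 43/4 ≈ €10.75 at x = 4, and P = €2 falls below it — price never covers variable cost, so the firm shuts down and loses only its fixed cost.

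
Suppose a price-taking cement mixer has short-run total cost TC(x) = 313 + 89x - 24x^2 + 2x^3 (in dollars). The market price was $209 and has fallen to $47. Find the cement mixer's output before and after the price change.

MC = 89 - 48x + 6x^2; the shutdown threshold is min AVC = $17 (at x = 6).
At P = $209 ≥ min AVC, set P = MC on the rising branch: x = 10.
At P = $47 ≥ min AVC, set P = MC: x = 7. The firm stays open but cuts output.

Output falls from 10 to 7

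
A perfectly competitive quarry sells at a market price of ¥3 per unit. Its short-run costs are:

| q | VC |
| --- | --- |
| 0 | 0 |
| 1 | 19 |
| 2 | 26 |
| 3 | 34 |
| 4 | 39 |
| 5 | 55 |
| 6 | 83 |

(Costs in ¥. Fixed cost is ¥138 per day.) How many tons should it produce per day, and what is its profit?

q = 0 (shut down); profit = -¥138

Tabulate TR − TC: q=0: -138; q=1: -154; q=2: -158; q=3: -163; q=4: -165; q=5: -178; q=6: -203.
Profit is highest at q = 0. Equivalently, the lowest AVC in the table is 39/4 ≈ ¥9.75 at q = 4, and P = ¥3 falls below it — price never covers variable cost, so the firm shuts down and loses only its fixed cost.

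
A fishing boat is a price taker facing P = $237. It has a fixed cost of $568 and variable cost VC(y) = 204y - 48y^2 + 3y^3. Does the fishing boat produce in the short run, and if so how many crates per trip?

From TC, MC = TC'(y) = 204 - 96y + 9y^2 and AVC = VC/y = 204 - 48y + 3y^2.
The AVC parabola has its vertex at y = 48/6 = 8, where AVC = 204 - 48·8 + 3·8^2 = $12.
Because $237 ≥ $12, revenue can cover variable cost; the firm operates.
Set P = MC: 237 = 204 - 96y + 9y^2 → -33 - 96y + 9y^2 = 0. The roots are y = -1/3 and y = 11; the profit-maximizing output is on the rising part of MC, so y* = 11.
Check: AVC at y = 11 is $39 ≤ P, so revenue covers variable cost.
Profit = P·y − TC = 237·11 − 997 = $1610.

Produce at y = 11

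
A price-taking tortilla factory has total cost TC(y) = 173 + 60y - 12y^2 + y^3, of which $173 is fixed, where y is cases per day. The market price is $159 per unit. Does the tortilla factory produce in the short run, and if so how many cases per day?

Variable cost is VC = 60y - 12y^2 + y^3, so AVC = VC/y = 60 - 12y + y^2 and MC = dTC/dy = 60 - 24y + 3y^2.
AVC hits its minimum where MC = AVC, at y = 6, giving min AVC = 60 - 12·6 + 6^2 = $24.
P = $159 exceeds min AVC = $24, so the firm stays open.
Set P = MC: 159 = 60 - 24y + 3y^2 → -99 - 24y + 3y^2 = 0. The roots are y = -3 and y = 11; the profit-maximizing output is on the rising part of MC, so y* = 11.
Check: AVC at y = 11 is $49 ≤ P, so revenue covers variable cost.
Profit = P·y − TC = 159·11 − 712 = $1037.

Produce at y = 11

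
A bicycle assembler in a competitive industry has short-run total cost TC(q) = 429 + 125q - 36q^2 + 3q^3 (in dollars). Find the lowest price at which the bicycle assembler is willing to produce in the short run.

$17 per unit

The firm shuts down when price falls below the minimum of average variable cost. AVC = VC/q = 125 - 36q + 3q^2.
At the minimum of AVC, MC = AVC. MC = 125 - 72q + 9q^2; setting MC = AVC gives 6q^2 - 36q = 0, so q = 6. min AVC = 17.
For P < $17 the firm produces nothing.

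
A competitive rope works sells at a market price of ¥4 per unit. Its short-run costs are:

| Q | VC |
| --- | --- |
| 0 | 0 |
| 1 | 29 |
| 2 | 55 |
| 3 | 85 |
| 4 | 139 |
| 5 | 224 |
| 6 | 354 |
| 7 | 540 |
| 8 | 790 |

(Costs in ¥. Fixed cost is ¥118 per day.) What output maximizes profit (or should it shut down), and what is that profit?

Compute π = P·Q − TC at each output: Q=0: -118; Q=1: -143; Q=2: -165; Q=3: -191; Q=4: -241; Q=5: -322; Q=6: -448; Q=7: -630; Q=8: -876.
Profit is highest at Q = 0. Equivalently, the lowest AVC in the table is 55/2 ≈ ¥27.50 at Q = 2, and P = ¥4 falls below it — price never covers variable cost, so the firm shuts down and loses only its fixed cost.

Q = 0 (shut down); profit = -¥118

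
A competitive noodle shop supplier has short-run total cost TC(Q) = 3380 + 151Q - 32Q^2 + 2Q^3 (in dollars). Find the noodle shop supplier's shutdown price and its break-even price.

Shutdown price = $23; break-even price = $333

Shutdown price = min AVC. AVC = 151 - 32Q + 2Q^2, with vertex at Q = 8 and minimum $23.
ATC = 3380/Q + 151 - 32Q + 2Q^2. Setting dATC/dQ = −3380/Q^2 − 32 + 4Q = 0 gives Q = 13 (since 4·13^3 − 32·13^2 = 3380).
min ATC = 3380/13 + 151 − 32·13 + 2·13^2 = $333. That is the break-even price.
Between these two prices the firm operates at a loss; above $333 it earns a profit.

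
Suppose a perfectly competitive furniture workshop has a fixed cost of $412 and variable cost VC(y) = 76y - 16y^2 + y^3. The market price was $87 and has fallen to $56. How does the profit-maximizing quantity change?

Output falls from 11 to 10

MC = 76 - 32y + 3y^2; the shutdown threshold is min AVC = $12 (at y = 8).
With P = $87 above the shutdown price, P = MC gives y = 11.
At P = $56 ≥ min AVC, set P = MC: y = 10. The firm stays open but cuts output.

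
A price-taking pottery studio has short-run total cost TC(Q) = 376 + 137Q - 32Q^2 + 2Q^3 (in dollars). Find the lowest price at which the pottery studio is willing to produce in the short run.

The firm shuts down when price falls below the minimum of average variable cost. AVC = VC/Q = 137 - 32Q + 2Q^2.
At the minimum of AVC, MC = AVC. MC = 137 - 64Q + 6Q^2; setting MC = AVC gives 4Q^2 - 32Q = 0, so Q = 8. min AVC = 9.
So the shutdown price is $9.

$9 per unit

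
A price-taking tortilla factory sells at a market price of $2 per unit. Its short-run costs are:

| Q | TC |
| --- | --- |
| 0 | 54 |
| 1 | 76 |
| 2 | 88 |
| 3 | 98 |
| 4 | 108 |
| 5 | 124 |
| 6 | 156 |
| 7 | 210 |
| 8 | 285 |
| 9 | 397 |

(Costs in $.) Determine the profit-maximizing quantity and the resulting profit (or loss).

Tabulate TR − TC: Q=0: -54; Q=1: -74; Q=2: -84; Q=3: -92; Q=4: -100; Q=5: -114; Q=6: -144; Q=7: -196; Q=8: -269; Q=9: -379.
Profit is highest at Q = 0. Equivalently, the lowest AVC in the table is 54/4 ≈ $13.50 at Q = 4, and P = $2 falls below it — price never covers variable cost, so the firm shuts down and loses only its fixed cost.

Q = 0 (shut down); profit = -$54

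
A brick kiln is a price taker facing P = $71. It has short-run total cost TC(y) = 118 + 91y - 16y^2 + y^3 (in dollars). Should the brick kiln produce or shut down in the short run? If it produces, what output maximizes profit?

Produce at y = 10

Variable cost is VC = 91y - 16y^2 + y^3, so AVC = VC/y = 91 - 16y + y^2 and MC = dTC/dy = 91 - 32y + 3y^2.
The AVC parabola has its vertex at y = 16/2 = 8, where AVC = 91 - 16·8 + 8^2 = $27.
Since P = $71 ≥ min AVC = $27, price covers variable cost and the firm should produce.
Set P = MC: 71 = 91 - 32y + 3y^2 → 20 - 32y + 3y^2 = 0. The roots are y = 2/3 and y = 10; the profit-maximizing output is on the rising part of MC, so y* = 10.
Check: AVC at y = 10 is $31 ≤ P, so revenue covers variable cost.
Profit = P·y − TC = 71·10 − 428 = $282.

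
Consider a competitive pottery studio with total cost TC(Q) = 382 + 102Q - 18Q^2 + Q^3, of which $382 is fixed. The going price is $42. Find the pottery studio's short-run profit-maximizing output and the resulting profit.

Profit = -$182 at Q = 10

AVC = 102 - 18Q + Q^2 has its minimum $21 at Q = 9; price $42 clears that bar, so the firm operates.
With MC = 102 - 36Q + 3Q^2, P = MC on the upward-sloping part at Q* = 10.
TR = 42·10 = 420. TC = 382 + 220 = 602. Profit = 420 − 602 = -$182.
That loss of $182 beats the $382 the firm would lose by shutting down; producing recovers $200 of fixed cost.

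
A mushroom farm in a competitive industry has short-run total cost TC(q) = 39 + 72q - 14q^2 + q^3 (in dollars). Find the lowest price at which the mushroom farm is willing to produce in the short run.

The firm shuts down when price falls below the minimum of average variable cost. AVC = VC/q = 72 - 14q + q^2.
At the minimum of AVC, MC = AVC. MC = 72 - 28q + 3q^2; setting MC = AVC gives 2q^2 - 14q = 0, so q = 7. min AVC = 23.
So the shutdown price is $23.

$23 per unit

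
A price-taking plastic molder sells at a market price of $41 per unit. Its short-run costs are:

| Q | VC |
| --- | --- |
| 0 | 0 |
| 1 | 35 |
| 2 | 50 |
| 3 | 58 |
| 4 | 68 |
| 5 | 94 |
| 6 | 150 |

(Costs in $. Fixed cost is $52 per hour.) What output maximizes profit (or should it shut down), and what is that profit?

Q = 5; profit = $59

Compute π = P·Q − TC at each output: Q=0: -52; Q=1: -46; Q=2: -20; Q=3: 13; Q=4: 44; Q=5: 59; Q=6: 44.
Profit is maximized at Q = 5. AVC there is 94/5 = $18.80 ≤ P, so producing beats shutting down (which would give -$52).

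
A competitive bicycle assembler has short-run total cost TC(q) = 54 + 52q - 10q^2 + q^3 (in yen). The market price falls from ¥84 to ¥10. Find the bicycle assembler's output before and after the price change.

Output falls from 8 to 0 (the firm shuts down)

MC = 52 - 20q + 3q^2; the shutdown threshold is min AVC = ¥27 (at q = 5).
With P = ¥84 above the shutdown price, P = MC gives q = 8.
At P = ¥10 < min AVC = ¥27, price no longer covers variable cost at any output, so the firm shuts down: q = 0.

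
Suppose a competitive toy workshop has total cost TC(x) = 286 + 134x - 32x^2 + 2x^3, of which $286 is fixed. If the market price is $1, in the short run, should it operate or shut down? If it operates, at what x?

Shut down

Strip out fixed cost: VC = 134x - 32x^2 + 2x^3. Then AVC = 134 - 32x + 2x^2 and MC = 134 - 64x + 6x^2.
AVC hits its minimum where MC = AVC, at x = 8, giving min AVC = 134 - 32·8 + 2·8^2 = $6.
P = $1 lies below min AVC = $6; no output level covers variable cost.
Shutting down limits the loss to fixed cost, $286.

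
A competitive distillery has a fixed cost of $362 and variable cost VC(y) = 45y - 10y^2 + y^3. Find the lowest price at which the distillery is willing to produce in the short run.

Short-run supply begins at min AVC. From VC = 45y - 10y^2 + y^3, AVC = 45 - 10y + y^2.
At the minimum of AVC, MC = AVC. MC = 45 - 20y + 3y^2; setting MC = AVC gives 2y^2 - 10y = 0, so y = 5. min AVC = 20.
The firm shuts down for any P below $20.

$20 per unit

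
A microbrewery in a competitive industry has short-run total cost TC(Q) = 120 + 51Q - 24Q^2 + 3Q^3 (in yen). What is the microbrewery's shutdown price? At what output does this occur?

The shutdown price is the minimum of AVC. VC = 51Q - 24Q^2 + 3Q^3, so AVC = 51 - 24Q + 3Q^2.
At the minimum of AVC, MC = AVC. MC = 51 - 48Q + 9Q^2; setting MC = AVC gives 6Q^2 - 24Q = 0, so Q = 4. min AVC = 3.
The firm shuts down for any P below ¥3.

¥3 per unit, at Q = 4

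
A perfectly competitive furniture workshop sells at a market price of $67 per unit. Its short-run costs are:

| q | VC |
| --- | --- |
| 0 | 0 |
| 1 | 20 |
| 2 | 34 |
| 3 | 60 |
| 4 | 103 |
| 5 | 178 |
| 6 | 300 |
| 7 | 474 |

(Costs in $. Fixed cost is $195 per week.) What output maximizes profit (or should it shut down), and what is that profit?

Profit at each row (π = 67q − TC): q=0: -195; q=1: -148; q=2: -95; q=3: -54; q=4: -30; q=5: -38; q=6: -93; q=7: -200.
Profit is maximized at q = 4. AVC there is 103/4 = $25.75 ≤ P, so producing beats shutting down (which would give -$195).

q = 4; profit = -$30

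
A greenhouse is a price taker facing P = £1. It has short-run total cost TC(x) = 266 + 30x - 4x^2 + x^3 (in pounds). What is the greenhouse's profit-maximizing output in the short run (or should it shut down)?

Shut down

Strip out fixed cost: VC = 30x - 4x^2 + x^3. Then AVC = 30 - 4x + x^2 and MC = 30 - 8x + 3x^2.
AVC is minimized where dAVC/dx = -4 + 2x = 0, at x = 2; min AVC = 30 - 4·2 + 2^2 = £26.
With P < min AVC (£1 < £26), every unit sold adds to the loss.
The firm minimizes its loss by shutting down and losing only its fixed cost of £266.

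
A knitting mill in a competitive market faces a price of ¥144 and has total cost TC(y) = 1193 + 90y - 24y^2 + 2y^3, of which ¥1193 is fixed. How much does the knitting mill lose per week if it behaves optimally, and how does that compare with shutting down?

AVC = 90 - 24y + 2y^2; min AVC = ¥18 at y = 6. Since P = ¥144 ≥ min AVC, the firm produces.
MC = 90 - 48y + 6y^2. Setting P = MC and taking the root on the rising branch gives y* = 9.
TR = 144·9 = 1296. TC = 1193 + 324 = 1517. Profit = 1296 − 1517 = -¥221.
Shutting down would mean losing the fixed cost of ¥1193, so operating at a loss of ¥221 is better by ¥972.

Profit = -¥221 at y = 9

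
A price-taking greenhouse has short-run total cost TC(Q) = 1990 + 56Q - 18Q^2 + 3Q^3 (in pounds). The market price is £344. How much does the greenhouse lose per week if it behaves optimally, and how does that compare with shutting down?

AVC = 56 - 18Q + 3Q^2; min AVC = £29 at Q = 3. Since P = £344 ≥ min AVC, the firm produces.
MC = 56 - 36Q + 9Q^2. Setting P = MC and taking the root on the rising branch gives Q* = 8.
TR = 344·8 = 2752. TC = 1990 + 832 = 2822. Profit = 2752 − 2822 = -£70.
That loss of £70 beats the £1990 the firm would lose by shutting down; producing recovers £1920 of fixed cost.

Profit = -£70 at Q = 8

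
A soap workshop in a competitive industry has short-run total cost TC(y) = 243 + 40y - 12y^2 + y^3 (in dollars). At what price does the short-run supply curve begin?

$4 per unit

Short-run supply begins at min AVC. From VC = 40y - 12y^2 + y^3, AVC = 40 - 12y + y^2.
dAVC/dy = -12 + 2y = 0 gives y = 6. min AVC = 40 - 12·6 + 6^2 = 4.
The firm shuts down for any P below $4.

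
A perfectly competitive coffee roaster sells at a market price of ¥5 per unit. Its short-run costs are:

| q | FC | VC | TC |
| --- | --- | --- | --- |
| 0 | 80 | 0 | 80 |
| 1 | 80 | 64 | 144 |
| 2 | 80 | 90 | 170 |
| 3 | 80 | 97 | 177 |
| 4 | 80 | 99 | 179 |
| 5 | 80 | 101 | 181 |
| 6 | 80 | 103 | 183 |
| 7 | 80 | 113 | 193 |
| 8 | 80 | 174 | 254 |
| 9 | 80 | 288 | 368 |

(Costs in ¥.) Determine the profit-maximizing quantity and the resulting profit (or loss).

q = 0 (shut down); profit = -¥80

Profit at each row (π = 5q − TC): q=0: -80; q=1: -139; q=2: -160; q=3: -162; q=4: -159; q=5: -156; q=6: -153; q=7: -158; q=8: -214; q=9: -323.
Profit is highest at q = 0. Equivalently, the lowest AVC in the table is 113/7 ≈ ¥16.14 at q = 7, and P = ¥5 falls below it — price never covers variable cost, so the firm shuts down and loses only its fixed cost.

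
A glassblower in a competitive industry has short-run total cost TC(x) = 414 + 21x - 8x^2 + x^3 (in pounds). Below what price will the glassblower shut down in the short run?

The firm shuts down when price falls below the minimum of average variable cost. AVC = VC/x = 21 - 8x + x^2.
dAVC/dx = -8 + 2x = 0 gives x = 4. min AVC = 21 - 8·4 + 4^2 = 5.
The firm shuts down for any P below £5.

£5 per unit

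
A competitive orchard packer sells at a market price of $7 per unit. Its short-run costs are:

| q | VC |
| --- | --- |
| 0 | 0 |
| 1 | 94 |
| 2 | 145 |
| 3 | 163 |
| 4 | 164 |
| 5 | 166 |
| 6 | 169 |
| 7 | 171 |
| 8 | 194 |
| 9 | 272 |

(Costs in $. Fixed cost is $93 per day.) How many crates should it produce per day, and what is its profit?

q = 0 (shut down); profit = -$93

Profit at each row (π = 7q − TC): q=0: -93; q=1: -180; q=2: -224; q=3: -235; q=4: -229; q=5: -224; q=6: -220; q=7: -215; q=8: -231; q=9: -302.
Profit is highest at q = 0. Equivalently, the lowest AVC in the table is 194/8 ≈ $24.25 at q = 8, and P = $7 falls below it — price never covers variable cost, so the firm shuts down and loses only its fixed cost.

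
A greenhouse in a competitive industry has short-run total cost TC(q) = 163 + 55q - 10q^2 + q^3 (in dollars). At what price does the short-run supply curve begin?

$30 per unit

The shutdown price is the minimum of AVC. VC = 55q - 10q^2 + q^3, so AVC = 55 - 10q + q^2.
At the minimum of AVC, MC = AVC. MC = 55 - 20q + 3q^2; setting MC = AVC gives 2q^2 - 10q = 0, so q = 5. min AVC = 30.
For P < $30 the firm produces nothing.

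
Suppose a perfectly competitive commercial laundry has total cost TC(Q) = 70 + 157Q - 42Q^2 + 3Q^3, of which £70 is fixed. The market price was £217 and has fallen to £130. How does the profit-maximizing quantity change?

AVC = 157 - 42Q + 3Q^2, minimized at Q = 7 where min AVC = £10. MC = 157 - 84Q + 9Q^2.
At P = £217 ≥ min AVC, set P = MC on the rising branch: Q = 10.
At P = £130 ≥ min AVC, set P = MC: Q = 9. The firm stays open but cuts output.

Output falls from 10 to 9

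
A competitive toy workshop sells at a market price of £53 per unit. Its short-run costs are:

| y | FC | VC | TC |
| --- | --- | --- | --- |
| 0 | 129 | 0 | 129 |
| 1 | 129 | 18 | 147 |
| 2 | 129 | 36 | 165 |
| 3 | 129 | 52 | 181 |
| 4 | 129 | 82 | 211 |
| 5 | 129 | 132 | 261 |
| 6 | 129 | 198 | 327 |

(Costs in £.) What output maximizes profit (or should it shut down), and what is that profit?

Compute π = P·y − TC at each output: y=0: -129; y=1: -94; y=2: -59; y=3: -22; y=4: 1; y=5: 4; y=6: -9.
Profit is maximized at y = 5. AVC there is 132/5 = £26.40 ≤ P, so producing beats shutting down (which would give -£129).

y = 5; profit = £4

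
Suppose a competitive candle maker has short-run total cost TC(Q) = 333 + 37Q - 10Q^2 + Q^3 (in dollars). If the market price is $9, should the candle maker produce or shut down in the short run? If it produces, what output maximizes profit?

Shut down

Strip out fixed cost: VC = 37Q - 10Q^2 + Q^3. Then AVC = 37 - 10Q + Q^2 and MC = 37 - 20Q + 3Q^2.
AVC is minimized where dAVC/dQ = -10 + 2Q = 0, at Q = 5; min AVC = 37 - 10·5 + 5^2 = $12.
With P < min AVC ($9 < $12), every unit sold adds to the loss.
Best response: produce nothing and absorb the $333 fixed cost.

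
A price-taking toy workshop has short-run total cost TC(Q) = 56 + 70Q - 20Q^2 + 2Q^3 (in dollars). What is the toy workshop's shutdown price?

The shutdown price is the minimum of AVC. VC = 70Q - 20Q^2 + 2Q^3, so AVC = 70 - 20Q + 2Q^2.
dAVC/dQ = -20 + 4Q = 0 gives Q = 5. min AVC = 70 - 20·5 + 2·5^2 = 20.
For P < $20 the firm produces nothing.

$20 per unit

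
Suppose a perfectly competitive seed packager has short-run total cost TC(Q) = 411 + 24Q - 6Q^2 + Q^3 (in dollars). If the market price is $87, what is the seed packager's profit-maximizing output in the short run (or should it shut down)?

Strip out fixed cost: VC = 24Q - 6Q^2 + Q^3. Then AVC = 24 - 6Q + Q^2 and MC = 24 - 12Q + 3Q^2.
AVC is minimized where dAVC/dQ = -6 + 2Q = 0, at Q = 3; min AVC = 24 - 6·3 + 3^2 = $15.
Since P = $87 ≥ min AVC = $15, price covers variable cost and the firm should produce.
P = MC gives -63 - 12Q + 3Q^2 = 0, with roots -3 and 7. Take the larger (rising MC): Q* = 7.
Check: AVC at Q = 7 is $31 ≤ P, so revenue covers variable cost.
Profit = P·Q − TC = 87·7 − 628 = -$19, a loss, but smaller than the $411 fixed cost the firm would lose by shutting down.

Produce at Q = 7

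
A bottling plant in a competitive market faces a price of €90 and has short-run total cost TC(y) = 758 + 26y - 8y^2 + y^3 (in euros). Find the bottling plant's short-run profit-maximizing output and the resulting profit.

AVC = 26 - 8y + y^2; min AVC = €10 at y = 4. Since P = €90 ≥ min AVC, the firm produces.
With MC = 26 - 16y + 3y^2, P = MC on the upward-sloping part at y* = 8.
TR = 90·8 = 720. TC = 758 + 208 = 966. Profit = 720 − 966 = -€246.
By producing, the firm covers all variable cost plus €512 of fixed cost; shutting down would lose the full €758.

Profit = -€246 at y = 8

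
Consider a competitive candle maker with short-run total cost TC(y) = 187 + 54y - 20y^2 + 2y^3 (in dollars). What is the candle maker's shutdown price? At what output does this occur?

$4 per unit, at y = 5

Short-run supply begins at min AVC. From VC = 54y - 20y^2 + 2y^3, AVC = 54 - 20y + 2y^2.
At the minimum of AVC, MC = AVC. MC = 54 - 40y + 6y^2; setting MC = AVC gives 4y^2 - 20y = 0, so y = 5. min AVC = 4.
For P < $4 the firm produces nothing.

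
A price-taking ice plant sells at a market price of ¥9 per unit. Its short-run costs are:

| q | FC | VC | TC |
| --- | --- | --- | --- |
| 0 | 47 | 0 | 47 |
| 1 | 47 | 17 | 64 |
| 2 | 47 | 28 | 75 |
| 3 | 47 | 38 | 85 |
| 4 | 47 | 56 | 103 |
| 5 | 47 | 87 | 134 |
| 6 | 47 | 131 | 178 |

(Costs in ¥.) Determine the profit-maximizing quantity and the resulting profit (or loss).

Tabulate TR − TC: q=0: -47; q=1: -55; q=2: -57; q=3: -58; q=4: -67; q=5: -89; q=6: -124.
Profit is highest at q = 0. Equivalently, the lowest AVC in the table is 38/3 ≈ ¥12.67 at q = 3, and P = ¥9 falls below it — price never covers variable cost, so the firm shuts down and loses only its fixed cost.

q = 0 (shut down); profit = -¥47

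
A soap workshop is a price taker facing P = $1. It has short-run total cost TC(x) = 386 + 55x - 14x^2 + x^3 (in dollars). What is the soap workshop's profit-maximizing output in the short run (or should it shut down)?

Shut down

Strip out fixed cost: VC = 55x - 14x^2 + x^3. Then AVC = 55 - 14x + x^2 and MC = 55 - 28x + 3x^2.
AVC is minimized where dAVC/dx = -14 + 2x = 0, at x = 7; min AVC = 55 - 14·7 + 7^2 = $6.
With P < min AVC ($1 < $6), every unit sold adds to the loss.
The firm minimizes its loss by shutting down and losing only its fixed cost of $386.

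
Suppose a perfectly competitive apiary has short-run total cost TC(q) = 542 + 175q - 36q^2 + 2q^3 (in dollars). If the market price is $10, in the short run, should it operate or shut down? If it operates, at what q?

Variable cost is VC = 175q - 36q^2 + 2q^3, so AVC = VC/q = 175 - 36q + 2q^2 and MC = dTC/dq = 175 - 72q + 6q^2.
AVC is minimized where dAVC/dq = -36 + 4q = 0, at q = 9; min AVC = 175 - 36·9 + 2·9^2 = $13.
P = $10 lies below min AVC = $13; no output level covers variable cost.
Shutting down limits the loss to fixed cost, $542.

Shut down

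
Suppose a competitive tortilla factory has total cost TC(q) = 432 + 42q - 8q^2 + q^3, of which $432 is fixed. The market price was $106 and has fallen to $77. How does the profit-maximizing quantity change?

Output falls from 8 to 7

AVC = 42 - 8q + q^2, minimized at q = 4 where min AVC = $26. MC = 42 - 16q + 3q^2.
At P = $106 ≥ min AVC, set P = MC on the rising branch: q = 8.
At P = $77 ≥ min AVC, set P = MC: q = 7. The firm stays open but cuts output.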